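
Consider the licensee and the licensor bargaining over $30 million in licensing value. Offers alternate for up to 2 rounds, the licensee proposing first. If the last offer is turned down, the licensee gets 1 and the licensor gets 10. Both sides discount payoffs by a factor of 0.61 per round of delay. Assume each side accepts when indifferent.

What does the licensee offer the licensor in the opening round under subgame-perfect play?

Solve by backward induction from round 2.
Round 2 (the licensor proposes): the licensee gets 1 if talks fail, so the licensor offers 1 and keeps 29.
Round 1 (the licensee proposes): the licensor can get 29 next round, worth 0.61 × 29 = 17.69 now, so the licensee offers 17.69, keeping 12.31.

17.69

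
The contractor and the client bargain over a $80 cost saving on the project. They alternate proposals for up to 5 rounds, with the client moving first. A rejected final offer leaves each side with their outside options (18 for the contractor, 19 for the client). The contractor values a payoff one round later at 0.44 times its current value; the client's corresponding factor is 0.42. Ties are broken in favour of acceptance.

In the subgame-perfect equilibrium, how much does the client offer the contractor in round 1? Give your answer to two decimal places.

24.80

Work backward from the last round.
Round 5 (the client proposes): the contractor gets 18 if talks fail, so the client offers 18 and keeps 62.
Round 4 (the contractor proposes): the client can get 62 next round, worth 0.42 × 62 = 26.04 now, so the contractor offers 26.04, keeping 53.96.
Round 3 (the client proposes): the contractor can get 53.96 next round, worth 0.44 × 53.96 = 23.7424 now; the client offers that and keeps 56.2576.
Round 2 (the contractor proposes): the client can get 56.2576 next round, worth 0.42 × 56.2576 = 23.628192 now. The contractor offers 23.628192 and keeps 80 − 23.628192 = 56.371808.
Round 1 (the client proposes): the contractor can get 56.371808 next round, worth 0.44 × 56.371808 = 24.80359552 now, so the client offers 24.80359552, keeping 55.19640448.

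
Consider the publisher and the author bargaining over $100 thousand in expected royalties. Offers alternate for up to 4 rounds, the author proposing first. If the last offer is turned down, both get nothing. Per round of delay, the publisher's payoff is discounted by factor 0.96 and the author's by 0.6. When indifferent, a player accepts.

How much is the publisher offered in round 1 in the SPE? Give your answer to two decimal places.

93.70

Solve by backward induction from round 4.
Round 4 (the publisher proposes): rejection yields 0 for the author; the publisher offers 0 and keeps 100.
Round 3 (the author proposes): the publisher can get 100 next round, worth 0.96 × 100 = 96 now; the author offers that and keeps 4.
Round 2 (the publisher proposes): the author can get 4 next round, worth 0.6 × 4 = 2.4 now. The publisher offers 2.4 and keeps 100 − 2.4 = 97.6.
Round 1 (the author proposes): the publisher can get 97.6 next round, worth 0.96 × 97.6 = 93.696 now; the author offers that and keeps 6.304.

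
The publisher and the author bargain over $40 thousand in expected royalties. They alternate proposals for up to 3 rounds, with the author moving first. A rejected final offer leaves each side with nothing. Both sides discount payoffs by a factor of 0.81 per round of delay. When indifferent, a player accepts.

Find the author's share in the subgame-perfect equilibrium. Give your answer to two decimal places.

Round 3 (the author proposes): rejection yields 0 for the publisher; the author offers 0 and keeps 40.
Round 2 (the publisher proposes): the author can get 40 next round, worth 0.81 × 40 = 32.4 now, so the publisher offers 32.4, keeping 7.6.
Round 1 (the author proposes): the publisher can get 7.6 next round, worth 0.81 × 7.6 = 6.156 now. The author offers 6.156 and keeps 40 − 6.156 = 33.844.

33.84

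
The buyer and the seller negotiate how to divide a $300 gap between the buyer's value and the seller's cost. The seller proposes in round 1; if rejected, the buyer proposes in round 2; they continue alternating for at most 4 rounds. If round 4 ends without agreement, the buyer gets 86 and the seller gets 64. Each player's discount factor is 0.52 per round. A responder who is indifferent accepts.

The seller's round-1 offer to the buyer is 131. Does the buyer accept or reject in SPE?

Round 4 (the buyer proposes): the seller gets 64 if talks fail, so the buyer offers 64 and keeps 236.
Round 3 (the seller proposes): the buyer can get 236 next round, worth 0.52 × 236 = 122.72 now; the seller offers that and keeps 177.28.
Round 2 (the buyer proposes): the seller can get 177.28 next round, worth 0.52 × 177.28 = 92.1856 now; the buyer offers that and keeps 207.8144.
So by rejecting in round 1, the buyer gets 207.8144 next round, worth 0.52 × 207.8144 = 108.063488 now.
Offer 131 ≥ 108.063488, so the buyer accepts.

Accept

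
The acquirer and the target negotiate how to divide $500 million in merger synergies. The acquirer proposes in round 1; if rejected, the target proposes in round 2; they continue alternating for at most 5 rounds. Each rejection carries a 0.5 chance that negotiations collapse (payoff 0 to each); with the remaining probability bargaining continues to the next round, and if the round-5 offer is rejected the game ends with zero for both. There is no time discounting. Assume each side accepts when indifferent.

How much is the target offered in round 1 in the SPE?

156.25

Round 5 (the acquirer proposes): rejection yields 0 for the target; the acquirer offers 0 and keeps 500.
Round 4 (the target proposes): rejecting gives the acquirer an expected 0.5 × 500 = 250. The target offers 250 and keeps 500 − 250 = 250.
Round 3 (the acquirer proposes): rejecting gives the target an expected 0.5 × 250 = 125. The acquirer offers 125 and keeps 500 − 125 = 375.
Round 2 (the target proposes): rejecting gives the acquirer an expected 0.5 × 375 = 187.5; the target offers that and keeps 312.5.
Round 1 (the acquirer proposes): rejecting gives the target an expected 0.5 × 312.5 = 156.25; the acquirer offers that and keeps 343.75.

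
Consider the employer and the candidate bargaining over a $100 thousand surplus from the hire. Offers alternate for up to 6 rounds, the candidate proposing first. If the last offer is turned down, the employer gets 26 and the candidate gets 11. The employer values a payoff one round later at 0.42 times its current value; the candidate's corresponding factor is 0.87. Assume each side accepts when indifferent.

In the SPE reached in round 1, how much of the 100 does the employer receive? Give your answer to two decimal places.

Round 6 (the employer proposes): the candidate gets 11 if talks fail, so the employer offers 11 and keeps 89.
Round 5 (the candidate proposes): the employer can get 89 next round, worth 0.42 × 89 = 37.38 now; the candidate offers that and keeps 62.62.
Round 4 (the employer proposes): the candidate can get 62.62 next round, worth 0.87 × 62.62 = 54.4794 now, so the employer offers 54.4794, keeping 45.5206.
Round 3 (the candidate proposes): the employer can get 45.5206 next round, worth 0.42 × 45.5206 = 19.118652 now. The candidate offers 19.118652 and keeps 100 − 19.118652 = 80.881348.
Round 2 (the employer proposes): the candidate can get 80.881348 next round, worth 0.87 × 80.881348 = 70.36677276 now; the employer offers that and keeps 29.63322724.
Round 1 (the candidate proposes): the employer can get 29.63322724 next round, worth 0.42 × 29.63322724 = 12.4459554408 now, so the candidate offers 12.4459554408, keeping 87.5540445592.

12.45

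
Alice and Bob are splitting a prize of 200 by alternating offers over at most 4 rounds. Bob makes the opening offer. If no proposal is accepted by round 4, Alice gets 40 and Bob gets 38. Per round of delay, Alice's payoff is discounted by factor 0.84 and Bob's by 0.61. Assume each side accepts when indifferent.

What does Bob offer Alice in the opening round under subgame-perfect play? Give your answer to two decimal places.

135.25

Work backward from the last round.
Round 4 (Alice proposes): Bob gets 38 if talks fail, so Alice offers 38 and keeps 162.
Round 3 (Bob proposes): Alice can get 162 next round, worth 0.84 × 162 = 136.08 now. Bob offers 136.08 and keeps 200 − 136.08 = 63.92.
Round 2 (Alice proposes): Bob can get 63.92 next round, worth 0.61 × 63.92 = 38.9912 now. Alice offers 38.9912 and keeps 200 − 38.9912 = 161.0088.
Round 1 (Bob proposes): Alice can get 161.0088 next round, worth 0.84 × 161.0088 = 135.247392 now. Bob offers 135.247392 and keeps 200 − 135.247392 = 64.752608.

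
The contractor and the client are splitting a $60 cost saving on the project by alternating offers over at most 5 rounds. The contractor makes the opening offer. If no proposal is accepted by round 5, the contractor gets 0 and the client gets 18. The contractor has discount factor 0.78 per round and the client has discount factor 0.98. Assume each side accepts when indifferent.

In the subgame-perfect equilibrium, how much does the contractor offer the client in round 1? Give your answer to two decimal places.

Round 5 (the contractor proposes): the client gets 18 if talks fail, so the contractor offers 18 and keeps 42.
Round 4 (the client proposes): the contractor can get 42 next round, worth 0.78 × 42 = 32.76 now; the client offers that and keeps 27.24.
Round 3 (the contractor proposes): the client can get 27.24 next round, worth 0.98 × 27.24 = 26.6952 now. The contractor offers 26.6952 and keeps 60 − 26.6952 = 33.3048.
Round 2 (the client proposes): the contractor can get 33.3048 next round, worth 0.78 × 33.3048 = 25.977744 now, so the client offers 25.977744, keeping 34.022256.
Round 1 (the contractor proposes): the client can get 34.022256 next round, worth 0.98 × 34.022256 = 33.34181088 now, so the contractor offers 33.34181088, keeping 26.65818912.

33.34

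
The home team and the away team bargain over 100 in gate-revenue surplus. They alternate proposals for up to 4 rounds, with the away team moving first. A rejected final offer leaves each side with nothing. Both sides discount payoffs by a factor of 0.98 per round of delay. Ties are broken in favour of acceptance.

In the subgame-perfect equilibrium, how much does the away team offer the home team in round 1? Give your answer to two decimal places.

96.08

Round 4 (the home team proposes): rejection yields 0 for the away team; the home team offers 0 and keeps 100.
Round 3 (the away team proposes): the home team can get 100 next round, worth 0.98 × 100 = 98 now, so the away team offers 98, keeping 2.
Round 2 (the home team proposes): the away team can get 2 next round, worth 0.98 × 2 = 1.96 now; the home team offers that and keeps 98.04.
Round 1 (the away team proposes): the home team can get 98.04 next round, worth 0.98 × 98.04 = 96.0792 now, so the away team offers 96.0792, keeping 3.9208.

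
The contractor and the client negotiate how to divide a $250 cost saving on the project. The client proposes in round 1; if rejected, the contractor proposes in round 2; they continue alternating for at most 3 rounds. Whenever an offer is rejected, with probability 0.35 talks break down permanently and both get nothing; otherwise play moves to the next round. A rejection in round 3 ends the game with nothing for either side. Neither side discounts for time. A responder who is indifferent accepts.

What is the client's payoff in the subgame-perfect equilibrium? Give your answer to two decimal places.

193.13

Round 3 (the client proposes): rejection yields 0 for the contractor; the client offers 0 and keeps 250.
Round 2 (the contractor proposes): rejecting gives the client an expected 0.65 × 250 = 162.5. The contractor offers 162.5 and keeps 250 − 162.5 = 87.5.
Round 1 (the client proposes): rejecting gives the contractor an expected 0.65 × 87.5 = 56.875; the client offers that and keeps 193.125.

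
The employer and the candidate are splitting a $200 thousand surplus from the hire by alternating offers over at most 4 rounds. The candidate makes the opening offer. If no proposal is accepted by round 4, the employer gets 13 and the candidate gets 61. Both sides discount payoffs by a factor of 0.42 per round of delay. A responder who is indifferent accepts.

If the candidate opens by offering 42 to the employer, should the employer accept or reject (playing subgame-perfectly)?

Round 4 (the employer proposes): the candidate gets 61 if talks fail, so the employer offers 61 and keeps 139.
Round 3 (the candidate proposes): the employer can get 139 next round, worth 0.42 × 139 = 58.38 now. The candidate offers 58.38 and keeps 200 − 58.38 = 141.62.
Round 2 (the employer proposes): the candidate can get 141.62 next round, worth 0.42 × 141.62 = 59.4804 now, so the employer offers 59.4804, keeping 140.5196.
So by rejecting in round 1, the employer gets 140.5196 next round, worth 0.42 × 140.5196 = 59.018232 now.
Offer 42 < 59.018232, so the employer rejects.

Reject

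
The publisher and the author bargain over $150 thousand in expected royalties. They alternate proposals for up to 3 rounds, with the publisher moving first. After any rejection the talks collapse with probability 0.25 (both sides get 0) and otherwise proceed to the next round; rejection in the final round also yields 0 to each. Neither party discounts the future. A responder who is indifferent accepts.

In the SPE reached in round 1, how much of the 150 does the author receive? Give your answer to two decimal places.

28.13

Round 3 (the publisher proposes): the author will accept anything ≥ 0, so the publisher offers 0 and keeps 150.
Round 2 (the author proposes): rejecting gives the publisher an expected 0.75 × 150 = 112.5; the author offers that and keeps 37.5.
Round 1 (the publisher proposes): rejecting gives the author an expected 0.75 × 37.5 = 28.125. The publisher offers 28.125 and keeps 150 − 28.125 = 121.875.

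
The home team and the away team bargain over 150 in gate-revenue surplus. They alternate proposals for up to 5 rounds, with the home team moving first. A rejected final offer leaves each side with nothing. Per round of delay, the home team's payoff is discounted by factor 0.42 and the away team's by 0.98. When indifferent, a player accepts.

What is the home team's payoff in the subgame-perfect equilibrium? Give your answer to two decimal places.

Round 5 (the home team proposes): the away team will accept anything ≥ 0, so the home team offers 0 and keeps 150.
Round 4 (the away team proposes): the home team can get 150 next round, worth 0.42 × 150 = 63 now. The away team offers 63 and keeps 150 − 63 = 87.
Round 3 (the home team proposes): the away team can get 87 next round, worth 0.98 × 87 = 85.26 now; the home team offers that and keeps 64.74.
Round 2 (the away team proposes): the home team can get 64.74 next round, worth 0.42 × 64.74 = 27.1908 now, so the away team offers 27.1908, keeping 122.8092.
Round 1 (the home team proposes): the away team can get 122.8092 next round, worth 0.98 × 122.8092 = 120.353016 now; the home team offers that and keeps 29.646984.

29.65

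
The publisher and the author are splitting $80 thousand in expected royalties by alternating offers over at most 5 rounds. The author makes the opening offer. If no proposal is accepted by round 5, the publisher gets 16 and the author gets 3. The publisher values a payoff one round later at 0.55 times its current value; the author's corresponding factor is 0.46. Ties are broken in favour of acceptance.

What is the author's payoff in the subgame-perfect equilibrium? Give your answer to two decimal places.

49.20

Round 5 (the author proposes): the publisher gets 16 if talks fail, so the author offers 16 and keeps 64.
Round 4 (the publisher proposes): the author can get 64 next round, worth 0.46 × 64 = 29.44 now; the publisher offers that and keeps 50.56.
Round 3 (the author proposes): the publisher can get 50.56 next round, worth 0.55 × 50.56 = 27.808 now. The author offers 27.808 and keeps 80 − 27.808 = 52.192.
Round 2 (the publisher proposes): the author can get 52.192 next round, worth 0.46 × 52.192 = 24.00832 now. The publisher offers 24.00832 and keeps 80 − 24.00832 = 55.99168.
Round 1 (the author proposes): the publisher can get 55.99168 next round, worth 0.55 × 55.99168 = 30.795424 now. The author offers 30.795424 and keeps 80 − 30.795424 = 49.204576.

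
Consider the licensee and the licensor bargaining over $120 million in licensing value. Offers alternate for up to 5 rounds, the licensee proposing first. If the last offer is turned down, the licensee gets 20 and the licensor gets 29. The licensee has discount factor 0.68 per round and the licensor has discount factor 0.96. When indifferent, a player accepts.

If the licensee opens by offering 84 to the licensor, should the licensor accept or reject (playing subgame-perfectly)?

Accept

Work out the licensor's continuation value if the offer is rejected.
Round 5 (the licensee proposes): the licensor gets 29 if talks fail, so the licensee offers 29 and keeps 91.
Round 4 (the licensor proposes): the licensee can get 91 next round, worth 0.68 × 91 = 61.88 now, so the licensor offers 61.88, keeping 58.12.
Round 3 (the licensee proposes): the licensor can get 58.12 next round, worth 0.96 × 58.12 = 55.7952 now, so the licensee offers 55.7952, keeping 64.2048.
Round 2 (the licensor proposes): the licensee can get 64.2048 next round, worth 0.68 × 64.2048 = 43.659264 now; the licensor offers that and keeps 76.340736.
So by rejecting in round 1, the licensor gets 76.340736 next round, worth 0.96 × 76.340736 = 73.28710656 now.
Offer 84 ≥ 73.28710656, so the licensor accepts.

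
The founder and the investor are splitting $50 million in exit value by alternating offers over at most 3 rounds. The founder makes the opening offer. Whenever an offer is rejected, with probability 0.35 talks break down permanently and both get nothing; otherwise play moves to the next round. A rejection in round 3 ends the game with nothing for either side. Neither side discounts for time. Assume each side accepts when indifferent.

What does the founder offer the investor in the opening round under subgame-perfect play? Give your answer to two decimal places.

Round 3 (the founder proposes): rejection yields 0 for the investor; the founder offers 0 and keeps 50.
Round 2 (the investor proposes): rejecting gives the founder an expected 0.65 × 50 = 32.5; the investor offers that and keeps 17.5.
Round 1 (the founder proposes): rejecting gives the investor an expected 0.65 × 17.5 = 11.375; the founder offers that and keeps 38.625.

11.38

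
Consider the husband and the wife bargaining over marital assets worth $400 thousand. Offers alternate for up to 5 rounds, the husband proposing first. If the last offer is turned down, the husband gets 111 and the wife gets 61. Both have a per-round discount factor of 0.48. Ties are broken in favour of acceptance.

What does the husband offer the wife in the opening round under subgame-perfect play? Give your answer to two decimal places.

By backward induction:
Round 5 (the husband proposes): the wife gets 61 if talks fail, so the husband offers 61 and keeps 339.
Round 4 (the wife proposes): the husband can get 339 next round, worth 0.48 × 339 = 162.72 now, so the wife offers 162.72, keeping 237.28.
Round 3 (the husband proposes): the wife can get 237.28 next round, worth 0.48 × 237.28 = 113.8944 now, so the husband offers 113.8944, keeping 286.1056.
Round 2 (the wife proposes): the husband can get 286.1056 next round, worth 0.48 × 286.1056 = 137.330688 now, so the wife offers 137.330688, keeping 262.669312.
Round 1 (the husband proposes): the wife can get 262.669312 next round, worth 0.48 × 262.669312 = 126.08126976 now, so the husband offers 126.08126976, keeping 273.91873024.

126.08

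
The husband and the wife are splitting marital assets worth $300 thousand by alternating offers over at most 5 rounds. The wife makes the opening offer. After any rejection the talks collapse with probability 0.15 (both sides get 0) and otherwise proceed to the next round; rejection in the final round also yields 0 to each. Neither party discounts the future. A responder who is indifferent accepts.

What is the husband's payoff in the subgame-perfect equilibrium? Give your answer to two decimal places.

Round 5 (the wife proposes): the husband will accept anything ≥ 0, so the wife offers 0 and keeps 300.
Round 4 (the husband proposes): rejecting gives the wife an expected 0.85 × 300 = 255. The husband offers 255 and keeps 300 − 255 = 45.
Round 3 (the wife proposes): rejecting gives the husband an expected 0.85 × 45 = 38.25. The wife offers 38.25 and keeps 300 − 38.25 = 261.75.
Round 2 (the husband proposes): rejecting gives the wife an expected 0.85 × 261.75 = 222.4875; the husband offers that and keeps 77.5125.
Round 1 (the wife proposes): rejecting gives the husband an expected 0.85 × 77.5125 = 65.885625, so the wife offers 65.885625, keeping 234.114375.

65.89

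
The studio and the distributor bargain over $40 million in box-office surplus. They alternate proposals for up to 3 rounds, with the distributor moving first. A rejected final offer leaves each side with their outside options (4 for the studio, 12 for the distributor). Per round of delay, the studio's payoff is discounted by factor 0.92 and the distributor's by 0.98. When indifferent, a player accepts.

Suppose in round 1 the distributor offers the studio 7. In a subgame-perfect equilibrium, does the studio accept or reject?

Work out the studio's continuation value if the offer is rejected.
Round 3 (the distributor proposes): the studio gets 4 if talks fail, so the distributor offers 4 and keeps 36.
Round 2 (the studio proposes): the distributor can get 36 next round, worth 0.98 × 36 = 35.28 now; the studio offers that and keeps 4.72.
So by rejecting in round 1, the studio gets 4.72 next round, worth 0.92 × 4.72 = 4.3424 now.
Offer 7 ≥ 4.3424, so the studio accepts.

Accept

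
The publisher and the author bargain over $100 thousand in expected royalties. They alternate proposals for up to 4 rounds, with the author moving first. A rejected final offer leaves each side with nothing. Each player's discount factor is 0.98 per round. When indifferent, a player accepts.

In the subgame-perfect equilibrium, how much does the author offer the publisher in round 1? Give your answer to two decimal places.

By backward induction:
Round 4 (the publisher proposes): rejection yields 0 for the author; the publisher offers 0 and keeps 100.
Round 3 (the author proposes): the publisher can get 100 next round, worth 0.98 × 100 = 98 now, so the author offers 98, keeping 2.
Round 2 (the publisher proposes): the author can get 2 next round, worth 0.98 × 2 = 1.96 now, so the publisher offers 1.96, keeping 98.04.
Round 1 (the author proposes): the publisher can get 98.04 next round, worth 0.98 × 98.04 = 96.0792 now, so the author offers 96.0792, keeping 3.9208.

96.08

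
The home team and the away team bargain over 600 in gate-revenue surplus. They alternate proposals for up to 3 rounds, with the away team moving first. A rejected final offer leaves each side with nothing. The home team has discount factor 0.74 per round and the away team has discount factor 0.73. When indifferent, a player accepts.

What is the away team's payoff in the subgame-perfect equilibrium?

480.12

Round 3 (the away team proposes): the home team will accept anything ≥ 0, so the away team offers 0 and keeps 600.
Round 2 (the home team proposes): the away team can get 600 next round, worth 0.73 × 600 = 438 now; the home team offers that and keeps 162.
Round 1 (the away team proposes): the home team can get 162 next round, worth 0.74 × 162 = 119.88 now, so the away team offers 119.88, keeping 480.12.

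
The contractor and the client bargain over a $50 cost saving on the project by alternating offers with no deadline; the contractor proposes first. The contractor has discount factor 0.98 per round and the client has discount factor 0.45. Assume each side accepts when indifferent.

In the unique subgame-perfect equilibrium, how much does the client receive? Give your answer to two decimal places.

0.81

When the contractor proposes, the client accepts any offer worth at least 0.45 times what the client would get by proposing next round; and vice versa.
This gives x = 50 − 0.45y and y = 50 − 0.98x, where x and y are each side's share when it proposes.
Hence (1 − 0.45·0.98)x = 50(1 − 0.45), i.e. 0.559·x = 27.5.
x ≈ 49.1950; the client's share is 50 − x ≈ 0.8050.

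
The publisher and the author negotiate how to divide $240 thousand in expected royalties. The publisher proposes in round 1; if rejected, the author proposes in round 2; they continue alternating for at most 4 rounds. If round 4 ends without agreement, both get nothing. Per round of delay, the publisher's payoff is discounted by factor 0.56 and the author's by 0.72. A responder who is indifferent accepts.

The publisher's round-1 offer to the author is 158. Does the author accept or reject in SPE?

Round 4 (the author proposes): the publisher will accept anything ≥ 0, so the author offers 0 and keeps 240.
Round 3 (the publisher proposes): the author can get 240 next round, worth 0.72 × 240 = 172.8 now, so the publisher offers 172.8, keeping 67.2.
Round 2 (the author proposes): the publisher can get 67.2 next round, worth 0.56 × 67.2 = 37.632 now; the author offers that and keeps 202.368.
So by rejecting in round 1, the author gets 202.368 next round, worth 0.72 × 202.368 = 145.70496 now.
Offer 158 ≥ 145.70496, so the author accepts.

Accept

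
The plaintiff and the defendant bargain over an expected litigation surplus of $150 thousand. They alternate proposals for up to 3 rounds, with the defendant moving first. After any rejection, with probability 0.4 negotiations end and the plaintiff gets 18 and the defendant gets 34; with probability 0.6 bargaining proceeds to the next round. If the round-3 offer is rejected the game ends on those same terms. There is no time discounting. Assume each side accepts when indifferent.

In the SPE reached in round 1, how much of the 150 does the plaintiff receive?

Round 3 (the defendant proposes): the plaintiff gets 18 if talks fail, so the defendant offers 18 and keeps 132.
Round 2 (the plaintiff proposes): rejecting gives the defendant an expected 0.6 × 132 + 0.4 × 34 = 92.8, so the plaintiff offers 92.8, keeping 57.2.
Round 1 (the defendant proposes): rejecting gives the plaintiff an expected 0.6 × 57.2 + 0.4 × 18 = 41.52; the defendant offers that and keeps 108.48.

41.52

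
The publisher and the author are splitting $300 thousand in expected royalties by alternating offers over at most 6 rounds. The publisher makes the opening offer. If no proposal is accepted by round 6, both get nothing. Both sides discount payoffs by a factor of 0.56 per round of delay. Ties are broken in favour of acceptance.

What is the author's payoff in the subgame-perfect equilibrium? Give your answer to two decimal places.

Round 6 (the author proposes): the publisher will accept anything ≥ 0, so the author offers 0 and keeps 300.
Round 5 (the publisher proposes): the author can get 300 next round, worth 0.56 × 300 = 168 now, so the publisher offers 168, keeping 132.
Round 4 (the author proposes): the publisher can get 132 next round, worth 0.56 × 132 = 73.92 now; the author offers that and keeps 226.08.
Round 3 (the publisher proposes): the author can get 226.08 next round, worth 0.56 × 226.08 = 126.6048 now, so the publisher offers 126.6048, keeping 173.3952.
Round 2 (the author proposes): the publisher can get 173.3952 next round, worth 0.56 × 173.3952 = 97.101312 now; the author offers that and keeps 202.898688.
Round 1 (the publisher proposes): the author can get 202.898688 next round, worth 0.56 × 202.898688 = 113.62326528 now, so the publisher offers 113.62326528, keeping 186.37673472.

113.62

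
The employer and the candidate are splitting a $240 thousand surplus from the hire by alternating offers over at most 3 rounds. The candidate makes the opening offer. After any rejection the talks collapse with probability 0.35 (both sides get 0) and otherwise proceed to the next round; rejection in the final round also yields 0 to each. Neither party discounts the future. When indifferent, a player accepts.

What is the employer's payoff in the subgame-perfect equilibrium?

54.6

Round 3 (the candidate proposes): rejection yields 0 for the employer; the candidate offers 0 and keeps 240.
Round 2 (the employer proposes): rejecting gives the candidate an expected 0.65 × 240 = 156. The employer offers 156 and keeps 240 − 156 = 84.
Round 1 (the candidate proposes): rejecting gives the employer an expected 0.65 × 84 = 54.6; the candidate offers that and keeps 185.4.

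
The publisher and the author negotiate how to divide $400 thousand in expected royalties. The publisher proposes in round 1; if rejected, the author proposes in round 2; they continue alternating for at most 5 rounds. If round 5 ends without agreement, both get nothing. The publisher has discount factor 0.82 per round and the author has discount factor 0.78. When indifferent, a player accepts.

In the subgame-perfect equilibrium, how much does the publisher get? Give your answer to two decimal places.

307.92

Round 5 (the publisher proposes): rejection yields 0 for the author; the publisher offers 0 and keeps 400.
Round 4 (the author proposes): the publisher can get 400 next round, worth 0.82 × 400 = 328 now, so the author offers 328, keeping 72.
Round 3 (the publisher proposes): the author can get 72 next round, worth 0.78 × 72 = 56.16 now; the publisher offers that and keeps 343.84.
Round 2 (the author proposes): the publisher can get 343.84 next round, worth 0.82 × 343.84 = 281.9488 now; the author offers that and keeps 118.0512.
Round 1 (the publisher proposes): the author can get 118.0512 next round, worth 0.78 × 118.0512 = 92.079936 now; the publisher offers that and keeps 307.920064.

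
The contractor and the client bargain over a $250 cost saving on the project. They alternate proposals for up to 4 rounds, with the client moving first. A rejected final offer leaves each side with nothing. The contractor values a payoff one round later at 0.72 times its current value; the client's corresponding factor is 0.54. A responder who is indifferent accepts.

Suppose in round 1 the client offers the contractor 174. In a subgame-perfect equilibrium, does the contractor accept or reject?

Accept

Round 4 (the contractor proposes): rejection yields 0 for the client; the contractor offers 0 and keeps 250.
Round 3 (the client proposes): the contractor can get 250 next round, worth 0.72 × 250 = 180 now, so the client offers 180, keeping 70.
Round 2 (the contractor proposes): the client can get 70 next round, worth 0.54 × 70 = 37.8 now. The contractor offers 37.8 and keeps 250 − 37.8 = 212.2.
So by rejecting in round 1, the contractor gets 212.2 next round, worth 0.72 × 212.2 = 152.784 now.
Offer 174 ≥ 152.784, so the contractor accepts.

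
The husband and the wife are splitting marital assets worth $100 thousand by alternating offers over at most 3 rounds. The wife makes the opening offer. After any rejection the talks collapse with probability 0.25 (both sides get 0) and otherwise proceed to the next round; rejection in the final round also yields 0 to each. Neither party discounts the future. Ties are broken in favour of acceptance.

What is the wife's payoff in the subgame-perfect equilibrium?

81.25

Round 3 (the wife proposes): rejection yields 0 for the husband; the wife offers 0 and keeps 100.
Round 2 (the husband proposes): rejecting gives the wife an expected 0.75 × 100 = 75, so the husband offers 75, keeping 25.
Round 1 (the wife proposes): rejecting gives the husband an expected 0.75 × 25 = 18.75. The wife offers 18.75 and keeps 100 − 18.75 = 81.25.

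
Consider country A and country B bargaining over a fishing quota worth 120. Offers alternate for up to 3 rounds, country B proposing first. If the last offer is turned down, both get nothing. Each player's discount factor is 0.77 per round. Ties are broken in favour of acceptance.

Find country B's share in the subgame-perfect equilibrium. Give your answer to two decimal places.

Round 3 (country B proposes): rejection yields 0 for country A; country B offers 0 and keeps 120.
Round 2 (country A proposes): country B can get 120 next round, worth 0.77 × 120 = 92.4 now; country A offers that and keeps 27.6.
Round 1 (country B proposes): country A can get 27.6 next round, worth 0.77 × 27.6 = 21.252 now, so country B offers 21.252, keeping 98.748.

98.75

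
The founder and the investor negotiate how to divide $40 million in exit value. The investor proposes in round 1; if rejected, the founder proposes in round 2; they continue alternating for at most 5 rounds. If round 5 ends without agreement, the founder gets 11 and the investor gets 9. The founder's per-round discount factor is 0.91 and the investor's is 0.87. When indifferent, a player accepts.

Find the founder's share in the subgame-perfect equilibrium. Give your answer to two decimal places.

Round 5 (the investor proposes): the founder gets 11 if talks fail, so the investor offers 11 and keeps 29.
Round 4 (the founder proposes): the investor can get 29 next round, worth 0.87 × 29 = 25.23 now. The founder offers 25.23 and keeps 40 − 25.23 = 14.77.
Round 3 (the investor proposes): the founder can get 14.77 next round, worth 0.91 × 14.77 = 13.4407 now; the investor offers that and keeps 26.5593.
Round 2 (the founder proposes): the investor can get 26.5593 next round, worth 0.87 × 26.5593 = 23.106591 now; the founder offers that and keeps 16.893409.
Round 1 (the investor proposes): the founder can get 16.893409 next round, worth 0.91 × 16.893409 = 15.37300219 now. The investor offers 15.37300219 and keeps 40 − 15.37300219 = 24.62699781.

15.37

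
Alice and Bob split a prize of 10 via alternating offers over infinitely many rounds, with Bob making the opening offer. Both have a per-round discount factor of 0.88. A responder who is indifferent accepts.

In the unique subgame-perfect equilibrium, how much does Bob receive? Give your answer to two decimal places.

Let x be Bob's share when Bob proposes and y be Alice's share when Alice proposes.
Alice accepts iff offered ≥ 0.88·y, so x = 10 − 0.88y. Symmetrically y = 10 − 0.88x.
Substituting: x = 10 − 0.88(10 − 0.88x), giving x(1 − 0.88·0.88) = 10(1 − 0.88).
So x = 10 × 0.12 / 0.2256 ≈ 5.3191, and Alice receives 10 − x ≈ 4.6809.

5.32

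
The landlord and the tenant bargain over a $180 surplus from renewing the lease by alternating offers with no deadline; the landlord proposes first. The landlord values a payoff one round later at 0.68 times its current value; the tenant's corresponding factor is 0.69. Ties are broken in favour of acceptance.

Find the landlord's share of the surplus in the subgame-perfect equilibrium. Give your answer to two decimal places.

When the landlord proposes, the tenant accepts any offer worth at least 0.69 times what the tenant would get by proposing next round; and vice versa.
This gives x = 180 − 0.69y and y = 180 − 0.68x, where x and y are each side's share when it proposes.
Hence (1 − 0.69·0.68)x = 180(1 − 0.69), i.e. 0.5308·x = 55.8.
x ≈ 105.1243; the tenant's share is 180 − x ≈ 74.8757.

105.12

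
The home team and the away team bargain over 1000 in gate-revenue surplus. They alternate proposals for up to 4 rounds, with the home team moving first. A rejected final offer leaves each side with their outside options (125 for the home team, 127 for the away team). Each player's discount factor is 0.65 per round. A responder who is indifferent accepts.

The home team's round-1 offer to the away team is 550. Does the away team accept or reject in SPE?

Accept

Round 4 (the away team proposes): the home team gets 125 if talks fail, so the away team offers 125 and keeps 875.
Round 3 (the home team proposes): the away team can get 875 next round, worth 0.65 × 875 = 568.75 now; the home team offers that and keeps 431.25.
Round 2 (the away team proposes): the home team can get 431.25 next round, worth 0.65 × 431.25 = 280.3125 now, so the away team offers 280.3125, keeping 719.6875.
So by rejecting in round 1, the away team gets 719.6875 next round, worth 0.65 × 719.6875 = 467.796875 now.
Offer 550 ≥ 467.796875, so the away team accepts.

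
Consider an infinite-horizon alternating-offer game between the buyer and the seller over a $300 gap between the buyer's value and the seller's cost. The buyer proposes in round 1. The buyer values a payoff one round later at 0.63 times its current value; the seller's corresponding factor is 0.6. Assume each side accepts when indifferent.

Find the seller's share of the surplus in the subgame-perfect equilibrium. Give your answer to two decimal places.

When the buyer proposes, the seller accepts any offer worth at least 0.6 times what the seller would get by proposing next round; and vice versa.
This gives x = 300 − 0.6y and y = 300 − 0.63x, where x and y are each side's share when it proposes.
Hence (1 − 0.6·0.63)x = 300(1 − 0.6), i.e. 0.622·x = 120.
x ≈ 192.9260; the seller's share is 300 − x ≈ 107.0740.

107.07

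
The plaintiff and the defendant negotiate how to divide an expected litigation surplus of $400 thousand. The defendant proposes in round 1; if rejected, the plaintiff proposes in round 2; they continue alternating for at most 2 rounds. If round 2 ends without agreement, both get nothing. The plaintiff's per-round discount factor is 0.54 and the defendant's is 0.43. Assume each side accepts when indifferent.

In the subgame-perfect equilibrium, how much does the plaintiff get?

216

By backward induction:
Round 2 (the plaintiff proposes): the defendant will accept anything ≥ 0, so the plaintiff offers 0 and keeps 400.
Round 1 (the defendant proposes): the plaintiff can get 400 next round, worth 0.54 × 400 = 216 now, so the defendant offers 216, keeping 184.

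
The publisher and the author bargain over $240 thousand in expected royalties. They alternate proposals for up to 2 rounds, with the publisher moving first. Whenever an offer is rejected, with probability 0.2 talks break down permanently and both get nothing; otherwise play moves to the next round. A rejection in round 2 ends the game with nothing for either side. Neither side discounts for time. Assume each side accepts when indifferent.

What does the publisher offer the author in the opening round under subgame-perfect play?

Round 2 (the author proposes): rejection yields 0 for the publisher; the author offers 0 and keeps 240.
Round 1 (the publisher proposes): rejecting gives the author an expected 0.8 × 240 = 192; the publisher offers that and keeps 48.

192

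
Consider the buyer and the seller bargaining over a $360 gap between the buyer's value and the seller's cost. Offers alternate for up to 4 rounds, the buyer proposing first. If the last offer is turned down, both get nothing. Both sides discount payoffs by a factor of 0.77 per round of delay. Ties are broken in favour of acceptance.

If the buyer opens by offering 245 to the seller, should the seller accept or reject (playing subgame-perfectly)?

Work out the seller's continuation value if the offer is rejected.
Round 4 (the seller proposes): the buyer will accept anything ≥ 0, so the seller offers 0 and keeps 360.
Round 3 (the buyer proposes): the seller can get 360 next round, worth 0.77 × 360 = 277.2 now, so the buyer offers 277.2, keeping 82.8.
Round 2 (the seller proposes): the buyer can get 82.8 next round, worth 0.77 × 82.8 = 63.756 now; the seller offers that and keeps 296.244.
So by rejecting in round 1, the seller gets 296.244 next round, worth 0.77 × 296.244 = 228.10788 now.
Offer 245 ≥ 228.10788, so the seller accepts.

Accept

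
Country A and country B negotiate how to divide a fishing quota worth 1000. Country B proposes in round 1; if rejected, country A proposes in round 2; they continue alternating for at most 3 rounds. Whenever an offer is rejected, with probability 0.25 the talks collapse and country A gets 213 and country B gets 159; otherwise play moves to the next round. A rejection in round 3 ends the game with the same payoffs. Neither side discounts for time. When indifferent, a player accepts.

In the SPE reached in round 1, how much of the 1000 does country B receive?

669.25

By backward induction:
Round 3 (country B proposes): country A gets 213 if talks fail, so country B offers 213 and keeps 787.
Round 2 (country A proposes): rejecting gives country B an expected 0.75 × 787 + 0.25 × 159 = 630, so country A offers 630, keeping 370.
Round 1 (country B proposes): rejecting gives country A an expected 0.75 × 370 + 0.25 × 213 = 330.75, so country B offers 330.75, keeping 669.25.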